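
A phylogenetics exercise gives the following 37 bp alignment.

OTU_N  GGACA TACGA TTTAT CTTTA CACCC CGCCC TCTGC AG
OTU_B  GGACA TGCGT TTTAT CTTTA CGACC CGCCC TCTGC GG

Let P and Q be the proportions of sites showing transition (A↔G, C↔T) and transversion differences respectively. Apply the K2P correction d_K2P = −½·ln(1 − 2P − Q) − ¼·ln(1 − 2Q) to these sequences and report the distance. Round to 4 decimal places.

Mismatches occur at site 7 (A↔G, transition), site 10 (A↔T, transversion), site 22 (A↔G, transition), site 23 (C↔A, transversion), site 36 (A↔G, transition).
Of the 5 differences, 3 transitions and 2 transversions over 37 sites: P = 3/37 = 0.081081, Q = 2/37 = 0.054054.
d = −0.5·ln(0.783784) − 0.25·ln(0.891892) = −0.5·(-0.243622) − 0.25·(-0.114410) = 0.1504.

0.1504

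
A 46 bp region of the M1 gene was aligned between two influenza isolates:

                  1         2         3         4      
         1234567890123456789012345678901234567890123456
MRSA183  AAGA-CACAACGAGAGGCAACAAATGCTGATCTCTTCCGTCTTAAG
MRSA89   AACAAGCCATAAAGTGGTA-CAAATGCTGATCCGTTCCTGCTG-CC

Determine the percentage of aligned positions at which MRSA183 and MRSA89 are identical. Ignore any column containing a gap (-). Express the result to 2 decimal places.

Excluding the 3 gap columns leaves 43 comparable sites.
The sequences differ at positions 3 (G/C), 6 (C/G), 7 (A/C), 10 (A/T), 11 (C/A), 12 (G/A), 15 (A/T), 18 (C/T), 33 (T/C), 34 (C/G), 39 (G/T), 40 (T/G), 43 (T/G), 45 (A/C), 46 (G/C).
28 of the 43 comparable sites match, so the percent identity is 28/43 × 100 = 65.12%.

65.12%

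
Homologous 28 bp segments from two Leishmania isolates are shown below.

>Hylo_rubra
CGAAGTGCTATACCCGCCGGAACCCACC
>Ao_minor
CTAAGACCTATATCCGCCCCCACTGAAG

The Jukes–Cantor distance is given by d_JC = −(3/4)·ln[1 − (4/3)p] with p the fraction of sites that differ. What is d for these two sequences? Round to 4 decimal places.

0.5565

Differing sites — 2:G/T; 6:T/A; 7:G/C; 13:C/T; 19:G/C; 20:G/C; 21:A/C; 24:C/T; 25:C/G; 27:C/A; 28:C/G.
p = 11/28 = 0.392857.
d = −0.75 · ln(1 − (4/3)·0.392857) = −0.75 · ln(0.476191) = −0.75 · (-0.741936) = 0.5565.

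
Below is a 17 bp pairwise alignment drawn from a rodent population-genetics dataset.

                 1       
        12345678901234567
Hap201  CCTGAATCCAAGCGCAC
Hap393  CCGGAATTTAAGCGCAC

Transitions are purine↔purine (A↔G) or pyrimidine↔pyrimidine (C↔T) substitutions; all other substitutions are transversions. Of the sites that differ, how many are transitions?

Differing sites — 3:T/G (Tv); 8:C/T (Ti); 9:C/T (Ti).
Of the 3 differences, 2 transitions and 1 transversion, so the answer is 2.

2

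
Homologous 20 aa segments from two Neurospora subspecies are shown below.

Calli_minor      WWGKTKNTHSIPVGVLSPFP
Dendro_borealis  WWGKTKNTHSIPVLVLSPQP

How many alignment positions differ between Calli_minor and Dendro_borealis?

2

The sequences differ at positions 14 (G/L), 19 (F/Q).
That gives 2 mismatches out of 20 aligned sites, so the Hamming distance is 2.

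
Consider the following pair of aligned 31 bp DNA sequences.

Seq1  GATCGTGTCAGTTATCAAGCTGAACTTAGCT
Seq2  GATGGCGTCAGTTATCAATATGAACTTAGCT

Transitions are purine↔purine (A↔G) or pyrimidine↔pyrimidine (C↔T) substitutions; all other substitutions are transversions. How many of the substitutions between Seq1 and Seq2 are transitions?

1

Differing sites — 4:C/G (Tv); 6:T/C (Ti); 19:G/T (Tv); 20:C/A (Tv).
Of the 4 differences, 1 transition and 3 transversions, so the answer is 1.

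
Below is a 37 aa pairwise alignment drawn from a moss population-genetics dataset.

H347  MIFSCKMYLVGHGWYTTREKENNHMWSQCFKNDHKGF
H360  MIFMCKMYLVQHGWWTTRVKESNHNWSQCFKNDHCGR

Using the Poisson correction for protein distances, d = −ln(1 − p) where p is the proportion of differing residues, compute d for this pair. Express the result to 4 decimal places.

Differing sites — 4:S/M; 11:G/Q; 15:Y/W; 19:E/V; 22:N/S; 25:M/N; 35:K/C; 37:F/R.
p = 8/37 = 0.216216.
d = −ln(1 − 0.216216) = −ln(0.783784) = 0.2436.

0.2436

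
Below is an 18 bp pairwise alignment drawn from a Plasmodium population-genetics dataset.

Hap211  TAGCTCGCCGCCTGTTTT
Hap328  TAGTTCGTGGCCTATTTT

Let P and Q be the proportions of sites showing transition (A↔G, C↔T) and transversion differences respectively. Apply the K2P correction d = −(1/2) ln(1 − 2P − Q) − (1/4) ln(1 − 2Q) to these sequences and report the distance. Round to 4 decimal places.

Differing sites — 4:C/T (Ti); 8:C/T (Ti); 9:C/G (Tv); 14:G/A (Ti).
Of the 4 differences, 3 transitions and 1 transversion over 18 sites: P = 3/18 = 0.166667, Q = 1/18 = 0.055556.
d = −0.5·ln(0.611110) − 0.25·ln(0.888888) = −0.5·(-0.492478) − 0.25·(-0.117784) = 0.2757.

0.2757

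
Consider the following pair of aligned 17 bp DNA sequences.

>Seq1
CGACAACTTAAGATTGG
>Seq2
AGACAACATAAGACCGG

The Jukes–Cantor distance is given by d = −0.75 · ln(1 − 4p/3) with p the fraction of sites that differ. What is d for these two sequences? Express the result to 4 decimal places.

0.2824

Mismatches occur at site 1 (C↔A), site 8 (T↔A), site 14 (T↔C), site 15 (T↔C).
p = 4/17 = 0.235294.
d = −0.75 · ln(1 − (4/3)·0.235294) = −0.75 · ln(0.686275) = −0.75 · (-0.376477) = 0.2824.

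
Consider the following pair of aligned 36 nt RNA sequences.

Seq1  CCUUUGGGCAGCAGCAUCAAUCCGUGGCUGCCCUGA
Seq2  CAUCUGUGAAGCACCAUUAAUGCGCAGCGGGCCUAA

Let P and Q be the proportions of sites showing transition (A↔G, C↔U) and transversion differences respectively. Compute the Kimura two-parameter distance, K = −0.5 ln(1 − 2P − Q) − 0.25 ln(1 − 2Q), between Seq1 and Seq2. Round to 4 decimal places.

The sequences differ at positions 2 (C/A, transversion), 4 (U/C, transition), 7 (G/U, transversion), 9 (C/A, transversion), 14 (G/C, transversion), 18 (C/U, transition), 22 (C/G, transversion), 25 (U/C, transition), 26 (G/A, transition), 29 (U/G, transversion), 31 (C/G, transversion), 35 (G/A, transition).
Of the 12 differences, 5 transitions and 7 transversions over 36 sites: P = 5/36 = 0.138889, Q = 7/36 = 0.194444.
d = −0.5·ln(0.527778) − 0.25·ln(0.611112) = −0.5·(-0.639080) − 0.25·(-0.492475) = 0.4427.

0.4427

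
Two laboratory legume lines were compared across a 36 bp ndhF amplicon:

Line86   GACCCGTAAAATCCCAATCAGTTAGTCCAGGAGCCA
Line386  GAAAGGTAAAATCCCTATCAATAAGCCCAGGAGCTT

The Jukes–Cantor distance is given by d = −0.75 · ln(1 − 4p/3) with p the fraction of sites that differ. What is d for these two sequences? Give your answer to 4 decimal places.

0.3041

Differing sites — 3:C/A; 4:C/A; 5:C/G; 16:A/T; 21:G/A; 23:T/A; 26:T/C; 35:C/T; 36:A/T.
p = 9/36 = 0.250000.
d = −0.75 · ln(1 − (4/3)·0.250000) = −0.75 · ln(0.666667) = −0.75 · (-0.405465) = 0.3041.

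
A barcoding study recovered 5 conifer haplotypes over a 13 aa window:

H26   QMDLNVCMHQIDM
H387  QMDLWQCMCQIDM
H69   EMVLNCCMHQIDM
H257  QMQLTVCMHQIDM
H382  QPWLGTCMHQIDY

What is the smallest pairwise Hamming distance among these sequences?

Pairwise Hamming distances:
  H26 vs H387: 3
  H26 vs H69: 3
  H26 vs H257: 2
  H26 vs H382: 5
  H387 vs H69: 5
  H387 vs H257: 4
  H387 vs H382: 6
  H69 vs H257: 4
  H69 vs H382: 6
  H257 vs H382: 5
The smallest is 2, between H26 and H257.

2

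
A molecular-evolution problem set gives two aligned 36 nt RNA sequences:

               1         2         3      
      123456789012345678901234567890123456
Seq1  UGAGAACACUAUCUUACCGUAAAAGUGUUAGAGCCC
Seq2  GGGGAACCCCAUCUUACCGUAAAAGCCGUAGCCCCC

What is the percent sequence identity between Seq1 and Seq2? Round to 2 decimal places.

Mismatches occur at site 1 (U/G), site 3 (A/G), site 8 (A/C), site 10 (U/C), site 26 (U/C), site 27 (G/C), site 28 (U/G), site 32 (A/C), site 33 (G/C).
27 of the 36 sites match, so the percent identity is 27/36 × 100 = 75.00%.

75.00%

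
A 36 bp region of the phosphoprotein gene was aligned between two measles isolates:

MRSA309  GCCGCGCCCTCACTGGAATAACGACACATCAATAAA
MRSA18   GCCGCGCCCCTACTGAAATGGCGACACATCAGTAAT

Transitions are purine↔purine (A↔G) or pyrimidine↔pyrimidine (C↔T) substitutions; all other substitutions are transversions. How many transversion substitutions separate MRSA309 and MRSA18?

Mismatches occur at site 10 (T↔C, transition), site 11 (C↔T, transition), site 16 (G↔A, transition), site 20 (A↔G, transition), site 21 (A↔G, transition), site 32 (A↔G, transition), site 36 (A↔T, transversion).
Of the 7 differences, 6 transitions and 1 transversion, so the answer is 1.

1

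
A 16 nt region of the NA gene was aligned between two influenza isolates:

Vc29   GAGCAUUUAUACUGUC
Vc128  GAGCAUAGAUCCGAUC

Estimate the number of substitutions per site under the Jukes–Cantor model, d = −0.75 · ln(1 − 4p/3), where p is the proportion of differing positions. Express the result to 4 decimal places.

The sequences differ at positions 7 (U/A), 8 (U/G), 11 (A/C), 13 (U/G), 14 (G/A).
p = 5/16 = 0.312500.
d = −0.75 · ln(1 − (4/3)·0.312500) = −0.75 · ln(0.583333) = −0.75 · (-0.538997) = 0.4042.

0.4042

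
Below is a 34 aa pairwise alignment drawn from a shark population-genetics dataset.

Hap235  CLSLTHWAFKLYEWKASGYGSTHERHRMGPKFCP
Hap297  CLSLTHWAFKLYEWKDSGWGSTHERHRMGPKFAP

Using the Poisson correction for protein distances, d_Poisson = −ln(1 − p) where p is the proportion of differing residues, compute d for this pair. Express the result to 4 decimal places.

0.0924

The sequences differ at positions 16 (A/D), 19 (Y/W), 33 (C/A).
p = 3/34 = 0.088235.
d = −ln(1 − 0.088235) = −ln(0.911765) = 0.0924.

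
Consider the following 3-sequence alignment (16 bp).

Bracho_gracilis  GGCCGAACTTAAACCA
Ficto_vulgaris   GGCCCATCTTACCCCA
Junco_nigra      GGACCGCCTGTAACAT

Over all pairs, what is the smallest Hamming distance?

4

Pairwise Hamming distances:
  Bracho_gracilis vs Ficto_vulgaris: 4
  Bracho_gracilis vs Junco_nigra: 8
  Ficto_vulgaris vs Junco_nigra: 9
The smallest is 4, between Bracho_gracilis and Ficto_vulgaris.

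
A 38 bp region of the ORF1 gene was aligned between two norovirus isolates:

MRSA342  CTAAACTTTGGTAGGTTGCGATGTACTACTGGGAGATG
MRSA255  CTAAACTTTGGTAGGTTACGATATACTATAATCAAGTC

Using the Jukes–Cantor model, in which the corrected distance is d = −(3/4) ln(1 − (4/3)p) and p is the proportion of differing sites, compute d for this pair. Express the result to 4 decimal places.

The sequences differ at positions 18 (G/A), 23 (G/A), 29 (C/T), 30 (T/A), 31 (G/A), 32 (G/T), 33 (G/C), 35 (G/A), 36 (A/G), 38 (G/C).
p = 10/38 = 0.263158.
d = −0.75 · ln(1 − (4/3)·0.263158) = −0.75 · ln(0.649123) = −0.75 · (-0.432133) = 0.3241.

0.3241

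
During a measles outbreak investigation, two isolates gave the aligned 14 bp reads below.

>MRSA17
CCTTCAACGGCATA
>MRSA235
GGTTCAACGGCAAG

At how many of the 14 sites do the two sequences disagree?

Mismatches occur at site 1 (C/G), site 2 (C/G), site 13 (T/A), site 14 (A/G).
That gives 4 mismatches out of 14 aligned sites, so the Hamming distance is 4.

4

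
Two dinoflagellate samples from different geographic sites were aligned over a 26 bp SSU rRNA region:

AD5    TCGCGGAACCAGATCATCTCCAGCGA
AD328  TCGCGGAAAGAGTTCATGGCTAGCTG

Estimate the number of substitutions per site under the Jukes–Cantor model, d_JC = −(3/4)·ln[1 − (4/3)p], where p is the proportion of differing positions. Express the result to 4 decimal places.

0.3961

Mismatches occur at site 9 (C→A), site 10 (C→G), site 13 (A→T), site 18 (C→G), site 19 (T→G), site 21 (C→T), site 25 (G→T), site 26 (A→G).
p = 8/26 = 0.307692.
d = −0.75 · ln(1 − (4/3)·0.307692) = −0.75 · ln(0.589744) = −0.75 · (-0.528067) = 0.3961.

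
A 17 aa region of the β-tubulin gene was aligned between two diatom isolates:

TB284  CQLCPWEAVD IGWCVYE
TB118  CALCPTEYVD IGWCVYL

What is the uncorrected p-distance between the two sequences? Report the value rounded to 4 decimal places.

The sequences differ at positions 2 (Q/A), 6 (W/T), 8 (A/Y), 17 (E/L).
There are 4 differences over 17 sites, so p = 4/17 = 0.2353.

0.2353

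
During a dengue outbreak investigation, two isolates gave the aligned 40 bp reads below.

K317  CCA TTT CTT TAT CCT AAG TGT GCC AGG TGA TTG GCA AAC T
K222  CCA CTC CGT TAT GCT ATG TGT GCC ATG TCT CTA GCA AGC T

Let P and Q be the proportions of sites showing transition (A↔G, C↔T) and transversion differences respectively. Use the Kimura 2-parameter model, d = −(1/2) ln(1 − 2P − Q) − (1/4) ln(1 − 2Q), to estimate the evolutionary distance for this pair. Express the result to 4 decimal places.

0.3446

Mismatches occur at site 4 (T/C, transition), site 6 (T/C, transition), site 8 (T/G, transversion), site 13 (C/G, transversion), site 17 (A/T, transversion), site 26 (G/T, transversion), site 29 (G/C, transversion), site 30 (A/T, transversion), site 31 (T/C, transition), site 33 (G/A, transition), site 38 (A/G, transition).
Of the 11 differences, 5 transitions and 6 transversions over 40 sites: P = 5/40 = 0.125000, Q = 6/40 = 0.150000.
d = −0.5·ln(0.600000) − 0.25·ln(0.700000) = −0.5·(-0.510826) − 0.25·(-0.356675) = 0.3446.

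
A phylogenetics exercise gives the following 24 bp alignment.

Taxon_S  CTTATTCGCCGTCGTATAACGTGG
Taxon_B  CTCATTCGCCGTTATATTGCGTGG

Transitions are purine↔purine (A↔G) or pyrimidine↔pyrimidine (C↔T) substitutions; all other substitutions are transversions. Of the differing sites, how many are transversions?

Differing sites — 3:T/C (Ti); 13:C/T (Ti); 14:G/A (Ti); 18:A/T (Tv); 19:A/G (Ti).
Of the 5 differences, 4 transitions and 1 transversion, so the answer is 1.

1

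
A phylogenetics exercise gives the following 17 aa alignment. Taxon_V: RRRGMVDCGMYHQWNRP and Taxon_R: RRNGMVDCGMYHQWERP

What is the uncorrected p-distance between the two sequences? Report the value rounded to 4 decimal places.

Mismatches occur at site 3 (R→N), site 15 (N→E).
There are 2 differences over 17 sites, so p = 2/17 = 0.1176.

0.1176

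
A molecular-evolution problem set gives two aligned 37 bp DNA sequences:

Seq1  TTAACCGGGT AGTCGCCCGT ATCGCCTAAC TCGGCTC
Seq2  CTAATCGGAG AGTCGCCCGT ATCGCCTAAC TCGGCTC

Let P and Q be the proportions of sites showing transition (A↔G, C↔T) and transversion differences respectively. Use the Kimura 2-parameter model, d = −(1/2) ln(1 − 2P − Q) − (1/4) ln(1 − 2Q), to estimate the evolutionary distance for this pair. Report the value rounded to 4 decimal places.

Differing sites — 1:T/C (Ti); 5:C/T (Ti); 9:G/A (Ti); 10:T/G (Tv).
Of the 4 differences, 3 transitions and 1 transversion over 37 sites: P = 3/37 = 0.081081, Q = 1/37 = 0.027027.
d = −0.5·ln(0.810811) − 0.25·ln(0.945946) = −0.5·(-0.209720) − 0.25·(-0.055570) = 0.1188.

0.1188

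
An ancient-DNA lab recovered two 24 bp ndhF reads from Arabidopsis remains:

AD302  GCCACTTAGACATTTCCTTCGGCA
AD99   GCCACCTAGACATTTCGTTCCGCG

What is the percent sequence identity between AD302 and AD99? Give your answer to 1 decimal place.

Mismatches occur at site 6 (T↔C), site 17 (C↔G), site 21 (G↔C), site 24 (A↔G).
20 of the 24 sites match, so the percent identity is 20/24 × 100 = 83.3%.

83.3%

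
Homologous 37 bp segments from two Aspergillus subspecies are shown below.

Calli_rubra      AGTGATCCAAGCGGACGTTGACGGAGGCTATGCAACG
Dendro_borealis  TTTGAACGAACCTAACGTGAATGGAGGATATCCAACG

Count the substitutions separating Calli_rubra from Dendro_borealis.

12

Differing sites — 1:A/T; 2:G/T; 6:T/A; 8:C/G; 11:G/C; 13:G/T; 14:G/A; 19:T/G; 20:G/A; 22:C/T; 28:C/A; 32:G/C.
That gives 12 mismatches out of 37 aligned sites, so the Hamming distance is 12.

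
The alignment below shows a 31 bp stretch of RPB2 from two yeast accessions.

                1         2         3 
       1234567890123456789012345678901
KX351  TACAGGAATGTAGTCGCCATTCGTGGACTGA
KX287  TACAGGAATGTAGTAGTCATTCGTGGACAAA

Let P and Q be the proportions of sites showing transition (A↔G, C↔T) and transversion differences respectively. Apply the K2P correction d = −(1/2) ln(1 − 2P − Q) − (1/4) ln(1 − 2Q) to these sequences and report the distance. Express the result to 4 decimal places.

0.1421

Mismatches occur at site 15 (C↔A, transversion), site 17 (C↔T, transition), site 29 (T↔A, transversion), site 30 (G↔A, transition).
Of the 4 differences, 2 transitions and 2 transversions over 31 sites: P = 2/31 = 0.064516, Q = 2/31 = 0.064516.
d = −0.5·ln(0.806452) − 0.25·ln(0.870968) = −0.5·(-0.215111) − 0.25·(-0.138150) = 0.1421.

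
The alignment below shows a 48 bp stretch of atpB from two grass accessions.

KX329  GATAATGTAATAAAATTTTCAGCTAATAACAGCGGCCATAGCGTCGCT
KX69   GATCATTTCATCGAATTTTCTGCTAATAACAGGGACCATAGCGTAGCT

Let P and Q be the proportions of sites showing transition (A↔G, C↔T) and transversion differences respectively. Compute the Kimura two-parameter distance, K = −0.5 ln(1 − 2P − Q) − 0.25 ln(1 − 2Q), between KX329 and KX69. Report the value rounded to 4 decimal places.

0.2164

Differing sites — 4:A/C (Tv); 7:G/T (Tv); 9:A/C (Tv); 12:A/C (Tv); 13:A/G (Ti); 21:A/T (Tv); 33:C/G (Tv); 35:G/A (Ti); 45:C/A (Tv).
Of the 9 differences, 2 transitions and 7 transversions over 48 sites: P = 2/48 = 0.041667, Q = 7/48 = 0.145833.
d = −0.5·ln(0.770833) − 0.25·ln(0.708334) = −0.5·(-0.260284) − 0.25·(-0.344840) = 0.2164.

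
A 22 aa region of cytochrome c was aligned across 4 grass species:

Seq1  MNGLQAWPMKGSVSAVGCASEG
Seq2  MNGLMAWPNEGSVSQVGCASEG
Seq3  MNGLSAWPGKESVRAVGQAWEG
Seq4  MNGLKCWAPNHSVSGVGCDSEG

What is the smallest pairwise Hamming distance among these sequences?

4

Pairwise Hamming distances:
  Seq1 vs Seq2: 4
  Seq1 vs Seq3: 6
  Seq1 vs Seq4: 8
  Seq2 vs Seq3: 8
  Seq2 vs Seq4: 8
  Seq3 vs Seq4: 11
The smallest is 4, between Seq1 and Seq2.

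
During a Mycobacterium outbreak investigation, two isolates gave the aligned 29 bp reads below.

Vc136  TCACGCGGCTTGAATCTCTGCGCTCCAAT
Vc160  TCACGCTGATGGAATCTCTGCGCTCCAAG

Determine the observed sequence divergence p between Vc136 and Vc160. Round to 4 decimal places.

0.1379

The sequences differ at positions 7 (G/T), 9 (C/A), 11 (T/G), 29 (T/G).
There are 4 differences over 29 sites, so p = 4/29 = 0.1379.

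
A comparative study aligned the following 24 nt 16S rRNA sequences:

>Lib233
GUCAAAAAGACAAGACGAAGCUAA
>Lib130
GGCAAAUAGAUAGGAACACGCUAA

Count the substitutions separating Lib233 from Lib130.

Mismatches occur at site 2 (U↔G), site 7 (A↔U), site 11 (C↔U), site 13 (A↔G), site 16 (C↔A), site 17 (G↔C), site 19 (A↔C).
That gives 7 mismatches out of 24 aligned sites, so the Hamming distance is 7.

7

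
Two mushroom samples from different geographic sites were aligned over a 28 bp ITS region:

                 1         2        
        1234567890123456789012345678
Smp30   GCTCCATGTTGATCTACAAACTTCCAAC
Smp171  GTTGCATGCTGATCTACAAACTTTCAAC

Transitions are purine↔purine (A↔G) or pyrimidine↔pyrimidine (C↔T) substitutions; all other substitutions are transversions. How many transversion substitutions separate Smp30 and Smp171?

Differing sites — 2:C/T (Ti); 4:C/G (Tv); 9:T/C (Ti); 24:C/T (Ti).
Of the 4 differences, 3 transitions and 1 transversion, so the answer is 1.

1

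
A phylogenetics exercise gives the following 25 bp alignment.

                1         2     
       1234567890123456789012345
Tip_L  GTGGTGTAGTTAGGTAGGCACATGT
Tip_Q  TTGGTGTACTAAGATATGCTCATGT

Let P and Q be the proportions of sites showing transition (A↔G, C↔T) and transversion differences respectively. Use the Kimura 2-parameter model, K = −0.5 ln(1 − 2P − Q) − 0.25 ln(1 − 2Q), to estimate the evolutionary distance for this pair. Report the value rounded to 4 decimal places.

Mismatches occur at site 1 (G↔T, transversion), site 9 (G↔C, transversion), site 11 (T↔A, transversion), site 14 (G↔A, transition), site 17 (G↔T, transversion), site 20 (A↔T, transversion).
Of the 6 differences, 1 transition and 5 transversions over 25 sites: P = 1/25 = 0.040000, Q = 5/25 = 0.200000.
d = −0.5·ln(0.720000) − 0.25·ln(0.600000) = −0.5·(-0.328504) − 0.25·(-0.510826) = 0.2920.

0.2920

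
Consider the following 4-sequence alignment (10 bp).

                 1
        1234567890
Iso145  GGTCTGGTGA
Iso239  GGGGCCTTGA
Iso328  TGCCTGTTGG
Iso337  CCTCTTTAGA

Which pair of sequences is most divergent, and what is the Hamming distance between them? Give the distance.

7

Pairwise Hamming distances:
  Iso145 vs Iso239: 5
  Iso145 vs Iso328: 4
  Iso145 vs Iso337: 5
  Iso239 vs Iso328: 6
  Iso239 vs Iso337: 7
  Iso328 vs Iso337: 6
The largest is 7, between Iso239 and Iso337.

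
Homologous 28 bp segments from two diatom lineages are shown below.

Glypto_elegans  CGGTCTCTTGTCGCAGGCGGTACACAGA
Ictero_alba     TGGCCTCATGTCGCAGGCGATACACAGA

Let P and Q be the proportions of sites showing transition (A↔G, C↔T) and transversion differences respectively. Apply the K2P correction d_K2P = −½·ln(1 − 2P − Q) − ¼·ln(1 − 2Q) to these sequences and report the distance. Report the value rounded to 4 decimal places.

The sequences differ at positions 1 (C/T, transition), 4 (T/C, transition), 8 (T/A, transversion), 20 (G/A, transition).
Of the 4 differences, 3 transitions and 1 transversion over 28 sites: P = 3/28 = 0.107143, Q = 1/28 = 0.035714.
d = −0.5·ln(0.750000) − 0.25·ln(0.928572) = −0.5·(-0.287682) − 0.25·(-0.074107) = 0.1624.

0.1624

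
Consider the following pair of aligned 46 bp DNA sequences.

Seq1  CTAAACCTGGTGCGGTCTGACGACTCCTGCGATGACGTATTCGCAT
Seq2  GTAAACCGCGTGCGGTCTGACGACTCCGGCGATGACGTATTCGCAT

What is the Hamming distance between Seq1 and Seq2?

4

Mismatches occur at site 1 (C/G), site 8 (T/G), site 9 (G/C), site 28 (T/G).
That gives 4 mismatches out of 46 aligned sites, so the Hamming distance is 4.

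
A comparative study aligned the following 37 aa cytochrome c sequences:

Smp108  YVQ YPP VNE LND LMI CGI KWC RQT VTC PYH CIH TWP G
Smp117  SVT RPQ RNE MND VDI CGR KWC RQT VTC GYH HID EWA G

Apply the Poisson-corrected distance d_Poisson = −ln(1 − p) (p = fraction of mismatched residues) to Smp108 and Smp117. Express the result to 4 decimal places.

Differing sites — 1:Y/S; 3:Q/T; 4:Y/R; 6:P/Q; 7:V/R; 10:L/M; 13:L/V; 14:M/D; 18:I/R; 28:P/G; 31:C/H; 33:H/D; 34:T/E; 36:P/A.
p = 14/37 = 0.378378.
d = −ln(1 − 0.378378) = −ln(0.621622) = 0.4754.

0.4754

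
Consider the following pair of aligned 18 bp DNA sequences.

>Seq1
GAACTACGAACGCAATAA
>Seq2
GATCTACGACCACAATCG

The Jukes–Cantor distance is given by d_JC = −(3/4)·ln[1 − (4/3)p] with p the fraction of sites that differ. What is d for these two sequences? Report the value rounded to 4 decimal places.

0.3470

Differing sites — 3:A/T; 10:A/C; 12:G/A; 17:A/C; 18:A/G.
p = 5/18 = 0.277778.
d = −0.75 · ln(1 − (4/3)·0.277778) = −0.75 · ln(0.629629) = −0.75 · (-0.462625) = 0.3470.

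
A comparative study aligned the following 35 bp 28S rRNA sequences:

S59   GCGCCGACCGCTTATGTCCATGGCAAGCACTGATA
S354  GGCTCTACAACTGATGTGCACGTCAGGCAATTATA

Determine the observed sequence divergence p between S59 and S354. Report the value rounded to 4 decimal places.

0.3714

Mismatches occur at site 2 (C→G), site 3 (G→C), site 4 (C→T), site 6 (G→T), site 9 (C→A), site 10 (G→A), site 13 (T→G), site 18 (C→G), site 21 (T→C), site 23 (G→T), site 26 (A→G), site 30 (C→A), site 32 (G→T).
There are 13 differences over 35 sites, so p = 13/35 = 0.3714.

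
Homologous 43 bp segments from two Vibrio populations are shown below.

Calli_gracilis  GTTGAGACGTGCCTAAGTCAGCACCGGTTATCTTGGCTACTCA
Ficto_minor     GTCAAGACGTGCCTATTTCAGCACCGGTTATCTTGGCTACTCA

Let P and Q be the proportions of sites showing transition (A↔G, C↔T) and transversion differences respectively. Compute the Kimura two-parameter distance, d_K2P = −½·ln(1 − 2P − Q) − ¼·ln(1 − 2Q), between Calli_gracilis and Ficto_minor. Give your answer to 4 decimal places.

The sequences differ at positions 3 (T/C, transition), 4 (G/A, transition), 16 (A/T, transversion), 17 (G/T, transversion).
Of the 4 differences, 2 transitions and 2 transversions over 43 sites: P = 2/43 = 0.046512, Q = 2/43 = 0.046512.
d = −0.5·ln(0.860464) − 0.25·ln(0.906976) = −0.5·(-0.150284) − 0.25·(-0.097639) = 0.0996.

0.0996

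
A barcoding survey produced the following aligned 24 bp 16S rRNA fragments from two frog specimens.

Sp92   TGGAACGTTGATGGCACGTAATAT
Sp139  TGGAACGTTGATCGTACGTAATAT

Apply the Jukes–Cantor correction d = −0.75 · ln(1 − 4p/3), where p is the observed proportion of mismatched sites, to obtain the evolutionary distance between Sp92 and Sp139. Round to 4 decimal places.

0.0883

Mismatches occur at site 13 (G↔C), site 15 (C↔T).
p = 2/24 = 0.083333.
d = −0.75 · ln(1 − (4/3)·0.083333) = −0.75 · ln(0.888889) = −0.75 · (-0.117783) = 0.0883.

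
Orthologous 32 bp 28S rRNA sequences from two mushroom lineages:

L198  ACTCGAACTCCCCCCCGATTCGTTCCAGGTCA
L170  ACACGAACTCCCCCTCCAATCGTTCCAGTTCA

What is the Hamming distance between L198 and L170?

The sequences differ at positions 3 (T/A), 15 (C/T), 17 (G/C), 19 (T/A), 29 (G/T).
That gives 5 mismatches out of 32 aligned sites, so the Hamming distance is 5.

5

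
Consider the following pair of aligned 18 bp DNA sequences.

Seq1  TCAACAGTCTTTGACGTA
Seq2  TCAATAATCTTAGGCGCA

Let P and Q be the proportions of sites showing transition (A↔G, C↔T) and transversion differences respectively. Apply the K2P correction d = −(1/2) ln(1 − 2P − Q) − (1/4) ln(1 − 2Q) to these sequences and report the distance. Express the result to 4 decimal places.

Differing sites — 5:C/T (Ti); 7:G/A (Ti); 12:T/A (Tv); 14:A/G (Ti); 17:T/C (Ti).
Of the 5 differences, 4 transitions and 1 transversion over 18 sites: P = 4/18 = 0.222222, Q = 1/18 = 0.055556.
d = −0.5·ln(0.500000) − 0.25·ln(0.888888) = −0.5·(-0.693147) − 0.25·(-0.117784) = 0.3760.

0.3760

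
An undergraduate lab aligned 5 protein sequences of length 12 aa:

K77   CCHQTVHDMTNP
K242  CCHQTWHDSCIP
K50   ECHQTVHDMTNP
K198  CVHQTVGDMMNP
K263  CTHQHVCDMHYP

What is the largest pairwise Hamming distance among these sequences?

7

Pairwise Hamming distances:
  K77 vs K242: 4
  K77 vs K50: 1
  K77 vs K198: 3
  K77 vs K263: 5
  K242 vs K50: 5
  K242 vs K198: 6
  K242 vs K263: 7
  K50 vs K198: 4
  K50 vs K263: 6
  K198 vs K263: 5
The largest is 7, between K242 and K263.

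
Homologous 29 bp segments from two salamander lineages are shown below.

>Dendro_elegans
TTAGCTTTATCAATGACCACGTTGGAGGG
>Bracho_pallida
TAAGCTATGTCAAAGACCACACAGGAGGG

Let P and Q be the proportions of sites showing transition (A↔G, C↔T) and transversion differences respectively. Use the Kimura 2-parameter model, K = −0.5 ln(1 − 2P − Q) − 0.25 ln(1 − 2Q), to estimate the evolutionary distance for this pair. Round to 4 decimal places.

0.2921

Differing sites — 2:T/A (Tv); 7:T/A (Tv); 9:A/G (Ti); 14:T/A (Tv); 21:G/A (Ti); 22:T/C (Ti); 23:T/A (Tv).
Of the 7 differences, 3 transitions and 4 transversions over 29 sites: P = 3/29 = 0.103448, Q = 4/29 = 0.137931.
d = −0.5·ln(0.655173) − 0.25·ln(0.724138) = −0.5·(-0.422856) − 0.25·(-0.322773) = 0.2921.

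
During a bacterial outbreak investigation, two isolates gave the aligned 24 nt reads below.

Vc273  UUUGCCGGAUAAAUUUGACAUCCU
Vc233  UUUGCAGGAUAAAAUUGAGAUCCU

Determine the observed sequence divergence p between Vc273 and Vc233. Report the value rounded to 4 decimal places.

0.1250

Differing sites — 6:C/A; 14:U/A; 19:C/G.
There are 3 differences over 24 sites, so p = 3/24 = 0.1250.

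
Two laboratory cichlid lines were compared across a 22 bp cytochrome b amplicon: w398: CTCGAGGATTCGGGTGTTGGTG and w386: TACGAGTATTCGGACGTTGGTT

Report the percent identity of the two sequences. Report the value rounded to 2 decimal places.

72.73%

The sequences differ at positions 1 (C/T), 2 (T/A), 7 (G/T), 14 (G/A), 15 (T/C), 22 (G/T).
16 of the 22 sites match, so the percent identity is 16/22 × 100 = 72.73%.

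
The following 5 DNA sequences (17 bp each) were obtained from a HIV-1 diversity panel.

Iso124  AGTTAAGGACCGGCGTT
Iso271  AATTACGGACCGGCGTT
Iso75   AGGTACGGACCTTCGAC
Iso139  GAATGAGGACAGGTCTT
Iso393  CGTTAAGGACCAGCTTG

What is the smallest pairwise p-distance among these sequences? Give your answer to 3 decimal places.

0.118

Pairwise Hamming distances:
  Iso124 vs Iso271: 2
  Iso124 vs Iso75: 6
  Iso124 vs Iso139: 7
  Iso124 vs Iso393: 4
  Iso271 vs Iso75: 6
  Iso271 vs Iso139: 7
  Iso271 vs Iso393: 6
  Iso75 vs Iso139: 12
  Iso75 vs Iso393: 8
  Iso139 vs Iso393: 9
The smallest is 2 mismatches, between Iso124 and Iso271; p = 2/17 = 0.118.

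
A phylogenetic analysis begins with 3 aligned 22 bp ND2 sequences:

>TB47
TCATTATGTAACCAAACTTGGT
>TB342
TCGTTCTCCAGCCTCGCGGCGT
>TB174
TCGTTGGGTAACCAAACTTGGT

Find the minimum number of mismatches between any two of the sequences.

Pairwise Hamming distances:
  TB47 vs TB342: 11
  TB47 vs TB174: 3
  TB342 vs TB174: 11
The smallest is 3, between TB47 and TB174.

3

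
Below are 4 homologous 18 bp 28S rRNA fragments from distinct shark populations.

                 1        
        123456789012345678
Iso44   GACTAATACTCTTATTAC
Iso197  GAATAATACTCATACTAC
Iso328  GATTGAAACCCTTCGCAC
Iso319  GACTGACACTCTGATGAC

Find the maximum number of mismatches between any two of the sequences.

Pairwise Hamming distances:
  Iso44 vs Iso197: 3
  Iso44 vs Iso328: 7
  Iso44 vs Iso319: 4
  Iso197 vs Iso328: 8
  Iso197 vs Iso319: 7
  Iso328 vs Iso319: 7
The largest is 8, between Iso197 and Iso328.

8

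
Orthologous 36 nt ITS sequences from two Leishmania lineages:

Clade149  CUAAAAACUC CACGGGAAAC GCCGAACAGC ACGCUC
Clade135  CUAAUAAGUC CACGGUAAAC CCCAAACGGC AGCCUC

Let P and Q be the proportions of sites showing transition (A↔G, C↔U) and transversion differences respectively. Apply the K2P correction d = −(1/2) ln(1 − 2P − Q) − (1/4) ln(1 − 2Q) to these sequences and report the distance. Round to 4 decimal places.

0.2641

The sequences differ at positions 5 (A/U, transversion), 8 (C/G, transversion), 16 (G/U, transversion), 21 (G/C, transversion), 24 (G/A, transition), 28 (A/G, transition), 32 (C/G, transversion), 33 (G/C, transversion).
Of the 8 differences, 2 transitions and 6 transversions over 36 sites: P = 2/36 = 0.055556, Q = 6/36 = 0.166667.
d = −0.5·ln(0.722221) − 0.25·ln(0.666666) = −0.5·(-0.325424) − 0.25·(-0.405466) = 0.2641.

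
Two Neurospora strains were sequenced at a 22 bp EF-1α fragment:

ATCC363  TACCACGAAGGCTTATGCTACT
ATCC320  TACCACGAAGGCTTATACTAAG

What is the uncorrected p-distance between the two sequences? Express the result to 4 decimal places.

Differing sites — 17:G/A; 21:C/A; 22:T/G.
There are 3 differences over 22 sites, so p = 3/22 = 0.1364.

0.1364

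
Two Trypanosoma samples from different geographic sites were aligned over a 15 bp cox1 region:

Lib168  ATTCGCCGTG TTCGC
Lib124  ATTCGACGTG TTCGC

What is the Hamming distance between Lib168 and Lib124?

1

The sequences differ at position 6 (C/A).
That gives 1 mismatch out of 15 aligned sites, so the Hamming distance is 1.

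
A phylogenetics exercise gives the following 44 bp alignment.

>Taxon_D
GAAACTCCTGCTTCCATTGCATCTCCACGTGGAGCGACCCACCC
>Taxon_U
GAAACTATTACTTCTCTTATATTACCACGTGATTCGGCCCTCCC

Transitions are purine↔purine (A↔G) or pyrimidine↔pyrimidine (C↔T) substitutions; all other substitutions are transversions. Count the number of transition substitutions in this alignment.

The sequences differ at positions 7 (C/A, transversion), 8 (C/T, transition), 10 (G/A, transition), 15 (C/T, transition), 16 (A/C, transversion), 19 (G/A, transition), 20 (C/T, transition), 23 (C/T, transition), 24 (T/A, transversion), 32 (G/A, transition), 33 (A/T, transversion), 34 (G/T, transversion), 37 (A/G, transition), 41 (A/T, transversion).
Of the 14 differences, 8 transitions and 6 transversions, so the answer is 8.

8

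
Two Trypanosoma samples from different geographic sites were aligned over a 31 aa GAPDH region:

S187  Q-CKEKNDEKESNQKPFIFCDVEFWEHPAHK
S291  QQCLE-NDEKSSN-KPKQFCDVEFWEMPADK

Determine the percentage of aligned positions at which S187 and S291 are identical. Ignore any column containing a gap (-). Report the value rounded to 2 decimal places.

Excluding the 3 gap columns leaves 28 comparable sites.
Mismatches occur at site 4 (K↔L), site 11 (E↔S), site 17 (F↔K), site 18 (I↔Q), site 27 (H↔M), site 30 (H↔D).
22 of the 28 comparable sites match, so the percent identity is 22/28 × 100 = 78.57%.

78.57%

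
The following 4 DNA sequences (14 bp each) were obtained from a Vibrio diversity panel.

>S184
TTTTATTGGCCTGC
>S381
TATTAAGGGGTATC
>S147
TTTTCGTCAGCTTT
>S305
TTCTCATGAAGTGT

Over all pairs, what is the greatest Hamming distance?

Pairwise Hamming distances:
  S184 vs S381: 7
  S184 vs S147: 7
  S184 vs S305: 7
  S381 vs S147: 9
  S381 vs S305: 10
  S147 vs S305: 6
The largest is 10, between S381 and S305.

10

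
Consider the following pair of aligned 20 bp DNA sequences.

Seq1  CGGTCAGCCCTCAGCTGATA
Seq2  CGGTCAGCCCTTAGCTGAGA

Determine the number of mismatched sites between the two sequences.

2

Mismatches occur at site 12 (C/T), site 19 (T/G).
That gives 2 mismatches out of 20 aligned sites, so the Hamming distance is 2.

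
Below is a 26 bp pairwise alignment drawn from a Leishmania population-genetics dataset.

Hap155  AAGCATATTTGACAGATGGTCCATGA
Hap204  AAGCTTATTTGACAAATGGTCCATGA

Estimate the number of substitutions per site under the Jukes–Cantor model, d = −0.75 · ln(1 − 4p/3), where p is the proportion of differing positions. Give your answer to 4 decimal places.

0.0812

The sequences differ at positions 5 (A/T), 15 (G/A).
p = 2/26 = 0.076923.
d = −0.75 · ln(1 − (4/3)·0.076923) = −0.75 · ln(0.897436) = −0.75 · (-0.108213) = 0.0812.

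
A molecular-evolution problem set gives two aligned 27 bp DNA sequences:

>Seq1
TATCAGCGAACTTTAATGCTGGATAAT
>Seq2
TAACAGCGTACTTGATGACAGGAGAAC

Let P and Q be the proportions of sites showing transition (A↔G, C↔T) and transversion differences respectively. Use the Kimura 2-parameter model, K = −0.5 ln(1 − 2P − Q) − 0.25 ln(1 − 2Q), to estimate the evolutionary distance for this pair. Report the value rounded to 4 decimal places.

Mismatches occur at site 3 (T↔A, transversion), site 9 (A↔T, transversion), site 14 (T↔G, transversion), site 16 (A↔T, transversion), site 17 (T↔G, transversion), site 18 (G↔A, transition), site 20 (T↔A, transversion), site 24 (T↔G, transversion), site 27 (T↔C, transition).
Of the 9 differences, 2 transitions and 7 transversions over 27 sites: P = 2/27 = 0.074074, Q = 7/27 = 0.259259.
d = −0.5·ln(0.592593) − 0.25·ln(0.481482) = −0.5·(-0.523247) − 0.25·(-0.730886) = 0.4443.

0.4443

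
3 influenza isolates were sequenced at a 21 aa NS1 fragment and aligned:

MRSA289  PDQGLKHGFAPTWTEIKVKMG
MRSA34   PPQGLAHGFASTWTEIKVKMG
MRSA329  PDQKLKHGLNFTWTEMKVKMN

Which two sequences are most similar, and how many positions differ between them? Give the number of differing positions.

3

Pairwise Hamming distances:
  MRSA289 vs MRSA34: 3
  MRSA289 vs MRSA329: 6
  MRSA34 vs MRSA329: 8
The smallest is 3, between MRSA289 and MRSA34.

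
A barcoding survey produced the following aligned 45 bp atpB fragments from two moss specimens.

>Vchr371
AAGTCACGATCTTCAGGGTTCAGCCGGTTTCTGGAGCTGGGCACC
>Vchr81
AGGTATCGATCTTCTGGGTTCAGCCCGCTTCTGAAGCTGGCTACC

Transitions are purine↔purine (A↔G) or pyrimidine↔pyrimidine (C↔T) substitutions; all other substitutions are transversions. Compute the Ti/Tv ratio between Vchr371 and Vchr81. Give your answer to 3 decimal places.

Mismatches occur at site 2 (A/G, transition), site 5 (C/A, transversion), site 6 (A/T, transversion), site 15 (A/T, transversion), site 26 (G/C, transversion), site 28 (T/C, transition), site 34 (G/A, transition), site 41 (G/C, transversion), site 42 (C/T, transition).
Of the 9 differences, 4 transitions and 5 transversions, so Ti/Tv = 4/5 = 0.800.

0.800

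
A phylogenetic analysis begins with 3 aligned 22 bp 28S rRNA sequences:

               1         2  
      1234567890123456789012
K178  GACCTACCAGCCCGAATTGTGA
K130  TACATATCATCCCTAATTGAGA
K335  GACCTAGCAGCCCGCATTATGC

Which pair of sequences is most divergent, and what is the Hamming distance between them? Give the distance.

Pairwise Hamming distances:
  K178 vs K130: 6
  K178 vs K335: 4
  K130 vs K335: 9
The largest is 9, between K130 and K335.

9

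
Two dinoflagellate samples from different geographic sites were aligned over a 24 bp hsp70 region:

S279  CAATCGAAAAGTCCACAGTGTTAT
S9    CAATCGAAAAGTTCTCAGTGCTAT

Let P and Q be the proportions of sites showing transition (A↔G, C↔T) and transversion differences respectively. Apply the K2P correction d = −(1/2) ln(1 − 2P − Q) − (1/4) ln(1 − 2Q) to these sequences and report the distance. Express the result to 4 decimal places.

Mismatches occur at site 13 (C↔T, transition), site 15 (A↔T, transversion), site 21 (T↔C, transition).
Of the 3 differences, 2 transitions and 1 transversion over 24 sites: P = 2/24 = 0.083333, Q = 1/24 = 0.041667.
d = −0.5·ln(0.791667) − 0.25·ln(0.916666) = −0.5·(-0.233614) − 0.25·(-0.087012) = 0.1386.

0.1386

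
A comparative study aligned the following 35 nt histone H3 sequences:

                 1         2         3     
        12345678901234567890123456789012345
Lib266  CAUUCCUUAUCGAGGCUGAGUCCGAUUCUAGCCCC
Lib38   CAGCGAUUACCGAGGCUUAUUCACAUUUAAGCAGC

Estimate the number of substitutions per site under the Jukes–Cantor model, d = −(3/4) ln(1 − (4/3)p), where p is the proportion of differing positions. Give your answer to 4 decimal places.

Differing sites — 3:U/G; 4:U/C; 5:C/G; 6:C/A; 10:U/C; 18:G/U; 20:G/U; 23:C/A; 24:G/C; 28:C/U; 29:U/A; 33:C/A; 34:C/G.
p = 13/35 = 0.371429.
d = −0.75 · ln(1 − (4/3)·0.371429) = −0.75 · ln(0.504761) = −0.75 · (-0.683670) = 0.5128.

0.5128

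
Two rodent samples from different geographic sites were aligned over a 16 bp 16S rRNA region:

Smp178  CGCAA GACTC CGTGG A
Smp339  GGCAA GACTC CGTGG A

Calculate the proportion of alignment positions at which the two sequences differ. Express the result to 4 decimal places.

0.0625

A single mismatch occurs at site 1 (C/G).
There are 1 differences over 16 sites, so p = 1/16 = 0.0625.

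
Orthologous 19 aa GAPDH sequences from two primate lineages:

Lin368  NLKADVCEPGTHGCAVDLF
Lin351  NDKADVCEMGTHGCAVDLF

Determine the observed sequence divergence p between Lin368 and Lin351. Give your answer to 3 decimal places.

Mismatches occur at site 2 (L/D), site 9 (P/M).
There are 2 differences over 19 sites, so p = 2/19 = 0.105.

0.105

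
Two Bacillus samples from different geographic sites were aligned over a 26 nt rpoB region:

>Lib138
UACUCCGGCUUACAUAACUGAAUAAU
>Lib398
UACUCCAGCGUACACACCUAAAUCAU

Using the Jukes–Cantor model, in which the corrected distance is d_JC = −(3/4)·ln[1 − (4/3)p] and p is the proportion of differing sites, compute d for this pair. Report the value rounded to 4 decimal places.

Mismatches occur at site 7 (G↔A), site 10 (U↔G), site 15 (U↔C), site 17 (A↔C), site 20 (G↔A), site 24 (A↔C).
p = 6/26 = 0.230769.
d = −0.75 · ln(1 − (4/3)·0.230769) = −0.75 · ln(0.692308) = −0.75 · (-0.367724) = 0.2758.

0.2758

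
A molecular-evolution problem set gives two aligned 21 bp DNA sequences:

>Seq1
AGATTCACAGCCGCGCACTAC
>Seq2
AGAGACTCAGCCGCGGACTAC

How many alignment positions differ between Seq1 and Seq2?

4

The sequences differ at positions 4 (T/G), 5 (T/A), 7 (A/T), 16 (C/G).
That gives 4 mismatches out of 21 aligned sites, so the Hamming distance is 4.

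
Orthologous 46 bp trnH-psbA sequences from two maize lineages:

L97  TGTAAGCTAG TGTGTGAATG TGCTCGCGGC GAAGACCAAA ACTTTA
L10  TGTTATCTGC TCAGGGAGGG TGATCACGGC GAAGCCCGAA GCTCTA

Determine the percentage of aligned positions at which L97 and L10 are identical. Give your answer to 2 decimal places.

Mismatches occur at site 4 (A↔T), site 6 (G↔T), site 9 (A↔G), site 10 (G↔C), site 12 (G↔C), site 13 (T↔A), site 15 (T↔G), site 18 (A↔G), site 19 (T↔G), site 23 (C↔A), site 26 (G↔A), site 35 (A↔C), site 38 (A↔G), site 41 (A↔G), site 44 (T↔C).
31 of the 46 sites match, so the percent identity is 31/46 × 100 = 67.39%.

67.39%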